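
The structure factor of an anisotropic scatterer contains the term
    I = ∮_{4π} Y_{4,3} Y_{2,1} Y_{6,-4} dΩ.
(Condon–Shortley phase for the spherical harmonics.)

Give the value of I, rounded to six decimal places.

m-sum 0 ✓  L=12 even ✓  2≤6≤6 ✓
Π(2lᵢ+1) = 9×5×13 = 585
triangle coeff Δ(4,2,6) = 1/6435
Σ_t [0,0]: t=0:+1/2304 = 1/2304
(3j)²=5/143 [(4 2 6; 0 0 0)], sign=+1
Σ_t [0,0]: t=0:+1/30240 = 1/30240
(3j)²=16/429 [(4 2 6; 3 1 -4)], sign=+1
⇒ 4πI² = 1200/1573
I = (+1)√(1200/1573/(4π)) = 0.24638901

0.246389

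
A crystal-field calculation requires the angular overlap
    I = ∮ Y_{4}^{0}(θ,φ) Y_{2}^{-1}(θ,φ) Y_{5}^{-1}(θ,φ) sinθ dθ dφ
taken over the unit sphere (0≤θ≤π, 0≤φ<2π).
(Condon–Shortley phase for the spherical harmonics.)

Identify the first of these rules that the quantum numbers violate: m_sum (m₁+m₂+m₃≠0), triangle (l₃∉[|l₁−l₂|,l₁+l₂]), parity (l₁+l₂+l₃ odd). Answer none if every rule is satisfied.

m₁+m₂+m₃ = 0 − 1 − 1 = -2  ✗
triangle: |4−2|=2 ≤ l₃=5 ≤ 4+2=6
parity: l₁+l₂+l₃ = 11 is odd

m_sum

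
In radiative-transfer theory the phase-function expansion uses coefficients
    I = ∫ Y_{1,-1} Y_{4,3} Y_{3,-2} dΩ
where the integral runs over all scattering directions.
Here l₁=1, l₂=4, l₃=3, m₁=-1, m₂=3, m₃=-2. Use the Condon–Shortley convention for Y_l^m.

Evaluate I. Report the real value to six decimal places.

m-sum 0 ✓  L=8 even ✓  3≤3≤5 ✓
Π(2lᵢ+1) = 3×9×7 = 189
triangle coeff Δ(1,4,3) = 1/252
Σ_t [1,1]: t=1:−1/36 = -1/36
(3j)²=4/63 [(1 4 3; 0 0 0)], sign=+1
Σ_t [2,2]: t=2:+1/240 = 1/240
(3j)²=1/12 [(1 4 3; -1 3 -2)], sign=-1
⇒ 4πI² = 1/1
I = (-1)√(1/1/(4π)) = -0.28209479

-0.282095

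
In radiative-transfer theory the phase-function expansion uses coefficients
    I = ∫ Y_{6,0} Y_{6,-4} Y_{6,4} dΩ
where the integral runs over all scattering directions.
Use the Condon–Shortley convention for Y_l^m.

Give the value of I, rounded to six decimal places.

Rules hold: Σm=0, L=18 even, 0≤6≤12.
N = 13·13·13 = 2197
Δ = 6!·6!·6!/19! = 1/325909584
Racah Σ t=0..6: t=0:+1/373248000 t=1:−1/1728000 t=2:+1/110592 t=3:−1/46656 t=4:+1/110592 t=5:−1/1728000 t=6:+1/373248000 = -7/1555200
⇒ 3j(6 6 6; 0 0 0)² = 400/46189, sgn -1
Racah Σ t=0..2: t=0:+1/24883200 t=1:−1/1728000 t=2:+1/1658880 = 1/15552000
⇒ 3j(6 6 6; 0 -4 4)² = 16/46189, sgn +1
4πI² = N·(3j₀)²·(3jₘ)² = 83200/12623809
I = -1·√(0.00659072/4π) = -0.02290137

-0.022901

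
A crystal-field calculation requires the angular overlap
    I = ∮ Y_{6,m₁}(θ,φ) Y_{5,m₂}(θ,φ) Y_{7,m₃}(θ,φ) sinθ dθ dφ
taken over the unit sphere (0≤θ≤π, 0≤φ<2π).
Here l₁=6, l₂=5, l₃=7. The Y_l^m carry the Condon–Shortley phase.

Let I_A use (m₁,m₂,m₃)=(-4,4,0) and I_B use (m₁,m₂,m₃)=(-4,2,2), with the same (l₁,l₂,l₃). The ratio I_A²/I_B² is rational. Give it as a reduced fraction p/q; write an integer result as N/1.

l's match ⇒ only the (l;m) 3-j factors differ between A and B.
A: triangle coeff Δ(6,5,7) = 1/174594420; Σ_t [3,4]: t=3:−1/21772800 t=4:+1/4147200 = 17/87091200; (3j)²=119/8151 [(6 5 7; -4 4 0)], sign=-1
B: triangle coeff Δ(6,5,7) = 1/174594420; Σ_t [2,4]: t=2:+1/19353600 t=3:−1/1451520 t=4:+1/1244160 = 29/174182400; (3j)²=841/554268 [(6 5 7; -4 2 2)], sign=-1
I_A²/I_B² = (119/8151)/(841/554268) = 8092/841

8092/841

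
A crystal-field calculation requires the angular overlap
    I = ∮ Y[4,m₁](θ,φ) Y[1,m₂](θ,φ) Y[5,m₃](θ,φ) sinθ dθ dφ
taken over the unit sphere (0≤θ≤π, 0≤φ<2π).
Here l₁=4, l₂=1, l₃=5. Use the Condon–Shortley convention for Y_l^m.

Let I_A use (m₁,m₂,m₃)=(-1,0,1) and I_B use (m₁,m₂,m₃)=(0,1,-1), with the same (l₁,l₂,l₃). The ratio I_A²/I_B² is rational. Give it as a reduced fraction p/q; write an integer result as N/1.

Same 4,1,5: normalisation and zero-m 3j drop out of the ratio.
A: Δ: 0! 8! 2! / 11! → 1/495; sum: t=0:+1/720 = 1/720; 3j²(4 1 5; -1 0 1) = Δ·Π!·Σ² = 8/165  (sign +1)
B: Δ: 0! 8! 2! / 11! → 1/495; sum: t=0:+1/1152 = 1/1152; 3j²(4 1 5; 0 1 -1) = Δ·Π!·Σ² = 1/33  (sign +1)
I_A²/I_B² = (8/165)/(1/33) = 8/5

8/5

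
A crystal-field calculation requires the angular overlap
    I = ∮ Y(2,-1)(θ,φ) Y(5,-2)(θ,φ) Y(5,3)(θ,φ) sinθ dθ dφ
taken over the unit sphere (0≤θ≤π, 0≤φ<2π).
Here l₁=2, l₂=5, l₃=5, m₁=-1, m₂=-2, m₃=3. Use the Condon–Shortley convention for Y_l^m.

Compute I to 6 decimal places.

Rules hold: Σm=0, L=12 even, 3≤5≤7.
N = 5·11·11 = 605
Δ = 2!·2!·8!/13! = 1/38610
Racah Σ t=0..2: t=0:+1/2880 t=1:−1/576 t=2:+1/2880 = -1/960
⇒ 3j(2 5 5; 0 0 0)² = 10/429, sgn +1
Racah Σ t=1..2: t=1:−1/2880 t=2:+1/10080 = -1/4032
⇒ 3j(2 5 5; -1 -2 3)² = 10/429, sgn -1
4πI² = N·(3j₀)²·(3jₘ)² = 500/1521
I = -1·√(0.328731/4π) = -0.16173926

-0.161739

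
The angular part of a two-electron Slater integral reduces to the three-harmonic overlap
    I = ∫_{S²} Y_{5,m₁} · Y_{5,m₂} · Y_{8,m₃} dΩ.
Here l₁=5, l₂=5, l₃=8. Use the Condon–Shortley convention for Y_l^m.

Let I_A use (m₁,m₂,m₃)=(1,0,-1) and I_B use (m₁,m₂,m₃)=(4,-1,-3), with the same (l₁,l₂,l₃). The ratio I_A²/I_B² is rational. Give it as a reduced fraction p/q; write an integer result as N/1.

147/352

Shared (l₁,l₂,l₃)=(5,5,8): N and (l;000)² cancel in I_A²/I_B².
A: Δ = 2!·8!·8!/19! = 1/37413090; Racah Σ t=0..2: t=0:+1/829440 t=1:−1/414720 t=2:+1/2073600 = -1/1382400; ⇒ 3j(5 5 8; 1 0 -1)² = 294/46189, sgn +1
B: Δ = 2!·8!·8!/19! = 1/37413090; Racah Σ t=0..1: t=0:+1/5806080 t=1:−1/29030400 = 1/7257600; ⇒ 3j(5 5 8; 4 -1 -3)² = 64/4199, sgn -1
I_A²/I_B² = (294/46189)/(64/4199) = 147/352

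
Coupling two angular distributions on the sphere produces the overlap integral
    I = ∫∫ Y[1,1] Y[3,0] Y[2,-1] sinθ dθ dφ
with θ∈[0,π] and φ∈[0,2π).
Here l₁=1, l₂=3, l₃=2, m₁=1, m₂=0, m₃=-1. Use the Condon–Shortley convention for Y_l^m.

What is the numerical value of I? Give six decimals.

Rules hold: Σm=0, L=6 even, 2≤2≤4.
N = 3·7·5 = 105
Δ = 2!·0!·4!/7! = 1/105
Racah Σ t=1..1: t=1:−1/4 = -1/4
⇒ 3j(1 3 2; 0 0 0)² = 3/35, sgn -1
Racah Σ t=0..0: t=0:+1/12 = 1/12
⇒ 3j(1 3 2; 1 0 -1)² = 1/35, sgn -1
4πI² = N·(3j₀)²·(3jₘ)² = 9/35
I = +1·√(0.257143/4π) = 0.14304817

0.143048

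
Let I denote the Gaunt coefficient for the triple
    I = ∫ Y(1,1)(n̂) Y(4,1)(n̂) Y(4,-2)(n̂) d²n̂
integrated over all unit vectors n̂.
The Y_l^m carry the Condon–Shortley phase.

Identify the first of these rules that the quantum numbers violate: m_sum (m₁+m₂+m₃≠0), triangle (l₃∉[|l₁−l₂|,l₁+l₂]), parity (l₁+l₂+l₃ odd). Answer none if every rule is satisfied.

azimuthal sum: 1 + 1 − 2 = 0  ✓
3 ≤ 4 ≤ 5 (triangle on l)  ✓
L = 1 + 4 + 4 = 9 (odd)  ✗

parity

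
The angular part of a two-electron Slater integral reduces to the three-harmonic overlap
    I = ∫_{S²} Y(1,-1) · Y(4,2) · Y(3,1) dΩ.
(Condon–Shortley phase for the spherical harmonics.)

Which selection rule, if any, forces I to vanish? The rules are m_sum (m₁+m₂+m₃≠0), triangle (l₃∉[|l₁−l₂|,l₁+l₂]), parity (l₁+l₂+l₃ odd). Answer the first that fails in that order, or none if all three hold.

m_sum

azimuthal sum: -1 + 2 + 1 = 2  ✗
3 ≤ 3 ≤ 5 (triangle on l)
L = 1 + 4 + 3 = 8 (even)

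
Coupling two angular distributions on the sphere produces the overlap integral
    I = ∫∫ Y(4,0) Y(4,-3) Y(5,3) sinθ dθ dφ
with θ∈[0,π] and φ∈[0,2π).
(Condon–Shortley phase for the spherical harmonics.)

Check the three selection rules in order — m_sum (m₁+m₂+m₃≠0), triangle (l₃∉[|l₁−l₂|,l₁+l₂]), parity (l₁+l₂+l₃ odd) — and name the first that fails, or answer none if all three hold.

azimuthal sum: 0 − 3 + 3 = 0  ✓
0 ≤ 5 ≤ 8 (triangle on l)  ✓
L = 4 + 4 + 5 = 13 (odd)  ✗

parity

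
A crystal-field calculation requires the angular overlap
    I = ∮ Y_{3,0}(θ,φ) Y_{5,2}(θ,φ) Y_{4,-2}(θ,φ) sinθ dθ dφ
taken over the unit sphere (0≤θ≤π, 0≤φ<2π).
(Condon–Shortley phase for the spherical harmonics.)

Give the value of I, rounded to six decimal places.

Rules hold: Σm=0, L=12 even, 2≤4≤8.
N = 7·11·9 = 693
Δ = 4!·2!·6!/13! = 1/180180
Racah Σ t=1..3: t=1:−1/576 t=2:+1/144 t=3:−1/576 = 1/288
⇒ 3j(3 5 4; 0 0 0)² = 20/1001, sgn +1
Racah Σ t=1..3: t=1:−1/8640 t=2:+1/480 t=3:−1/576 = 1/4320
⇒ 3j(3 5 4; 0 2 -2)² = 1/2145, sgn +1
4πI² = N·(3j₀)²·(3jₘ)² = 12/1859
I = +1·√(0.00645508/4π) = 0.02266449

0.022664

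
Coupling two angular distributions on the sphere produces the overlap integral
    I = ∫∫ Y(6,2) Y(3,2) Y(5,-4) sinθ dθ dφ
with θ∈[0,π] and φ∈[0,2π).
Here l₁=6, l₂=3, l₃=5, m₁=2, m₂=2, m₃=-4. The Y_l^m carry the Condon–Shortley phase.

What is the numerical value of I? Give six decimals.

-0.139560

m-sum 0 ✓  L=14 even ✓  3≤5≤9 ✓
Π(2lᵢ+1) = 13×7×11 = 1001
triangle coeff Δ(6,3,5) = 1/675675
Σ_t [1,3]: t=1:−1/8640 t=2:+1/2304 t=3:−1/8640 = 7/34560
(3j)²=7/429 [(6 3 5; 0 0 0)], sign=-1
Σ_t [3,4]: t=3:−1/60480 t=4:+1/967680 = -1/64512
(3j)²=15/1001 [(6 3 5; 2 2 -4)], sign=+1
⇒ 4πI² = 35/143
I = (-1)√(35/143/(4π)) = -0.13956004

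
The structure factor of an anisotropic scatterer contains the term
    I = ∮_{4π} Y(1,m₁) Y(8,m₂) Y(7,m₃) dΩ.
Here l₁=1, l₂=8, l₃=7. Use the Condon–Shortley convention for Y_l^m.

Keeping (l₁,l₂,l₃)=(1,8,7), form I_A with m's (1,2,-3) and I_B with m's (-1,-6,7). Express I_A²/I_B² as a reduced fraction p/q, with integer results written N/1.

Same 1,8,7: normalisation and zero-m 3j drop out of the ratio.
A: Δ: 2! 0! 14! / 17! → 1/2040; sum: t=0:+1/174182400 = 1/174182400; 3j²(1 8 7; 1 2 -3) = Δ·Π!·Σ² = 1/136  (sign +1)
B: Δ: 2! 0! 14! / 17! → 1/2040; sum: t=2:+1/174356582400 = 1/174356582400; 3j²(1 8 7; -1 -6 7) = Δ·Π!·Σ² = 1/2040  (sign +1)
I_A²/I_B² = (1/136)/(1/2040) = 15/1

15/1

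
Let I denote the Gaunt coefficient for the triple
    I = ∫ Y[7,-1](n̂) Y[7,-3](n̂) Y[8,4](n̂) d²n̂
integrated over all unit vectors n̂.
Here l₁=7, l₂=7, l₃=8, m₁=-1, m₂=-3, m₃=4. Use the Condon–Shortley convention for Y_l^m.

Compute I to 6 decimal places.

Rules hold: Σm=0, L=22 even, 0≤8≤14.
N = 15·15·17 = 3825
Δ = 6!·8!·8!/23! = 1/22086194130
Racah Σ t=0..6: t=0:+1/18289152000 t=1:−1/248832000 t=2:+1/24883200 t=3:−1/11943936 t=4:+1/24883200 t=5:−1/248832000 t=6:+1/18289152000 = -11/975421440
⇒ 3j(7 7 8; 0 0 0)² = 1750/289731, sgn -1
Racah Σ t=0..4: t=0:+1/16721510400 t=1:−1/435456000 t=2:+1/99532800 t=3:−1/130636800 t=4:+1/1114767360 = 11/10450944000
⇒ 3j(7 7 8; -1 -3 4)² = 704/482885, sgn +1
4πI² = N·(3j₀)²·(3jₘ)² = 18480000/548653937
I = -1·√(0.0336824/4π) = -0.05177222

-0.051772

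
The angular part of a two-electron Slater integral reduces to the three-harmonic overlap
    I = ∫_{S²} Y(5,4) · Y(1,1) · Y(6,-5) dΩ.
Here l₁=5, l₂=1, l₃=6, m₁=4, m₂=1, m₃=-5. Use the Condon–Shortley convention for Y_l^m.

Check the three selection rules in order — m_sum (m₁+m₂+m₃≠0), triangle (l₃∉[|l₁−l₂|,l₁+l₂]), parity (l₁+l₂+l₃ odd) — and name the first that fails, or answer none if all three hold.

none

azimuthal sum: 4 + 1 − 5 = 0  ✓
4 ≤ 6 ≤ 6 (triangle on l)  ✓
L = 5 + 1 + 6 = 12 (even)  ✓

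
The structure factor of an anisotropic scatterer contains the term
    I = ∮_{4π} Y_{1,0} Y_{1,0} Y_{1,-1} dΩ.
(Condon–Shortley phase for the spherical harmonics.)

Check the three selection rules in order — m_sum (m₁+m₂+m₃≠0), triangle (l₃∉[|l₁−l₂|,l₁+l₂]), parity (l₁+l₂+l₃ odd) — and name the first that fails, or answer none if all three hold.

m₁+m₂+m₃ = 0 + 0 − 1 = -1  ✗
triangle: |1−1|=0 ≤ l₃=1 ≤ 1+1=2
parity: l₁+l₂+l₃ = 3 is odd

m_sum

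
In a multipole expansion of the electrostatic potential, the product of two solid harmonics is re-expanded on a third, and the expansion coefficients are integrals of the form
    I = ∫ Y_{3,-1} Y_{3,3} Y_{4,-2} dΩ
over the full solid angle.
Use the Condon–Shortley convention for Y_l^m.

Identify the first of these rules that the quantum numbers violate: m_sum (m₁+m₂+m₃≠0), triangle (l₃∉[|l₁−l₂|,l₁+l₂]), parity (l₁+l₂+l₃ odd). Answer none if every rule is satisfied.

m₁+m₂+m₃ = -1 + 3 − 2 = 0  ✓
triangle: |3−3|=0 ≤ l₃=4 ≤ 3+3=6  ✓
parity: l₁+l₂+l₃ = 10 is even  ✓

none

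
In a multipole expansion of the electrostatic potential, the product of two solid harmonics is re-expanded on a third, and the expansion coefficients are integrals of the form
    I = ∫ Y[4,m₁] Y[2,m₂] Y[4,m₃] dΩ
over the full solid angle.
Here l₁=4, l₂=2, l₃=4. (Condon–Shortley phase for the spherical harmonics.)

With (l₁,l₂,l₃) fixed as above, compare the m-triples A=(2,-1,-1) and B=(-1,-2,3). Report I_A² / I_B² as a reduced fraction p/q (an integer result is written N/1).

Shared (l₁,l₂,l₃)=(4,2,4): N and (l;000)² cancel in I_A²/I_B².
A: Δ = 2!·6!·2!/11! = 1/13860; Racah Σ t=0..1: t=0:+1/96 t=1:−1/240 = 1/160; ⇒ 3j(4 2 4; 2 -1 -1)² = 27/1540, sgn -1
B: Δ = 2!·6!·2!/11! = 1/13860; Racah Σ t=0..0: t=0:+1/480 = 1/480; ⇒ 3j(4 2 4; -1 -2 3)² = 3/110, sgn -1
I_A²/I_B² = (27/1540)/(3/110) = 9/14

9/14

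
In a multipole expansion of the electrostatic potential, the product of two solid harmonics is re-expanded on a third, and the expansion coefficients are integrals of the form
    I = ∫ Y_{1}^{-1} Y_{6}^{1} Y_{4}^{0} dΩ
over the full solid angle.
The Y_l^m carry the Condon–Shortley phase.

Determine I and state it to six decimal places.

triangle: need 5≤l₃≤7, have 4; I=0

0.000000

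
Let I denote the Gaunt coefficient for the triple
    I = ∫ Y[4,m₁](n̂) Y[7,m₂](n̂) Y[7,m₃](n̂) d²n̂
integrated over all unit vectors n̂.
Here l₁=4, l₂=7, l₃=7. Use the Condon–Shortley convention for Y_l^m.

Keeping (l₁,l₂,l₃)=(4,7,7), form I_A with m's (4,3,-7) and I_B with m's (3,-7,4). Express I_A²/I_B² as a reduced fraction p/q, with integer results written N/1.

Same 4,7,7: normalisation and zero-m 3j drop out of the ratio.
A: Δ: 4! 4! 10! / 19! → 1/58198140; sum: t=0:+1/2090188800 = 1/2090188800; 3j²(4 7 7; 4 3 -7) = Δ·Π!·Σ² = 7/5814  (sign +1)
B: Δ: 4! 4! 10! / 19! → 1/58198140; sum: t=0:+1/522547200 = 1/522547200; 3j²(4 7 7; 3 -7 4) = Δ·Π!·Σ² = 77/11628  (sign -1)
I_A²/I_B² = (7/5814)/(77/11628) = 2/11

2/11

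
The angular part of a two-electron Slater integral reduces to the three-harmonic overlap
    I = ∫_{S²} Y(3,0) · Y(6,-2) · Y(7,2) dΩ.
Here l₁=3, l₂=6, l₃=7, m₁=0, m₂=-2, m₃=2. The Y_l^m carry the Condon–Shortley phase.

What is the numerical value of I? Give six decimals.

Checks pass: Σm=0; 16 even; l₃=7∈[3,9].
(2·3+1)(2·6+1)(2·7+1) = 1365
Δ: 2! 4! 10! / 17! → 1/2042040
sum: t=0:+1/207360 t=1:−1/57600 t=2:+1/207360 = -1/129600
3j²(3 6 7; 0 0 0) = Δ·Π!·Σ² = 168/12155  (sign +1)
sum: t=0:+1/207360 t=1:−1/120960 t=2:+1/967680 = -1/414720
3j²(3 6 7; 0 -2 2) = Δ·Π!·Σ² = 21/4862  (sign +1)
combine: 4πI² = 1365·168/12155·21/4862 = 37044/454597
take √, sign +1: I = 0.08052685

0.080527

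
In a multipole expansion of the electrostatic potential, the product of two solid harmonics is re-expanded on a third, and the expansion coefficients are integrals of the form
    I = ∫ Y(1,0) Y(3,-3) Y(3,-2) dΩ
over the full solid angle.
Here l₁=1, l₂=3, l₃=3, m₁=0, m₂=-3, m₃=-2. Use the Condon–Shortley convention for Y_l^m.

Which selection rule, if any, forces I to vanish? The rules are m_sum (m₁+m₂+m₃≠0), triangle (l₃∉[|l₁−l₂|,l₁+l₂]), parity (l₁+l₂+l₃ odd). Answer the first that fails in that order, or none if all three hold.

m₁+m₂+m₃ = 0 − 3 − 2 = -5  ✗
triangle: |1−3|=2 ≤ l₃=3 ≤ 1+3=4
parity: l₁+l₂+l₃ = 7 is odd

m_sum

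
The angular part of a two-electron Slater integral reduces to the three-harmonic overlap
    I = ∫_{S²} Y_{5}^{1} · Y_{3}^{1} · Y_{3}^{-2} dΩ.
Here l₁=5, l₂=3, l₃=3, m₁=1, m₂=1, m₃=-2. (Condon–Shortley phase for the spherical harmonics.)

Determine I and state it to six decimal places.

0.000000

L=11 odd ⇒ parity kills the (l;000) factor ⇒ I = 0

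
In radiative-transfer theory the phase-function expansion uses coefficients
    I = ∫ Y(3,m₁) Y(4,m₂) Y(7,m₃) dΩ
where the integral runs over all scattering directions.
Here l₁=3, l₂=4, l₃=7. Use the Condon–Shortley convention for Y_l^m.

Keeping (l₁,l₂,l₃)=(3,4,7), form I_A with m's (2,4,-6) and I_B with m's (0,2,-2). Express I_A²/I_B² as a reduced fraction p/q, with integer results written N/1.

Shared (l₁,l₂,l₃)=(3,4,7): N and (l;000)² cancel in I_A²/I_B².
A: Δ = 0!·6!·8!/15! = 1/45045; Racah Σ t=0..0: t=0:+1/4838400 = 1/4838400; ⇒ 3j(3 4 7; 2 4 -6)² = 1/35, sgn -1
B: Δ = 0!·6!·8!/15! = 1/45045; Racah Σ t=0..0: t=0:+1/51840 = 1/51840; ⇒ 3j(3 4 7; 0 2 -2)² = 8/429, sgn -1
I_A²/I_B² = (1/35)/(8/429) = 429/280

429/280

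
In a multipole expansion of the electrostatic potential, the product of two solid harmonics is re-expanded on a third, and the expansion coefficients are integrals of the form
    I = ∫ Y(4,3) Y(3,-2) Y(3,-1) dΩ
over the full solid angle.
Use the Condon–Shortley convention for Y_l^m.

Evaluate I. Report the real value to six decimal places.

-0.095955

Rules hold: Σm=0, L=10 even, 1≤3≤7.
N = 9·7·7 = 441
Δ = 4!·4!·2!/11! = 1/34650
Racah Σ t=1..3: t=1:−1/72 t=2:+1/16 t=3:−1/72 = 5/144
⇒ 3j(4 3 3; 0 0 0)² = 2/77, sgn -1
Racah Σ t=0..1: t=0:+1/144 t=1:−1/288 = 1/288
⇒ 3j(4 3 3; 3 -2 -1)² = 1/99, sgn +1
4πI² = N·(3j₀)²·(3jₘ)² = 14/121
I = -1·√(0.115702/4π) = -0.09595473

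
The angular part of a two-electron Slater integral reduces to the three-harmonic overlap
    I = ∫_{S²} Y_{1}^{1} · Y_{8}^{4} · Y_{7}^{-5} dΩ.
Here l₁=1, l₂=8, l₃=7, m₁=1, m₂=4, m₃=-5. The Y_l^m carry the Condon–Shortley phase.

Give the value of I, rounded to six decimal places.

0.074948

Rules hold: Σm=0, L=16 even, 7≤7≤9.
N = 3·17·15 = 765
Δ = 2!·0!·14!/17! = 1/2040
Racah Σ t=1..1: t=1:−1/25401600 = -1/25401600
⇒ 3j(1 8 7; 0 0 0)² = 8/255, sgn +1
Racah Σ t=0..0: t=0:+1/1916006400 = 1/1916006400
⇒ 3j(1 8 7; 1 4 -5)² = 1/340, sgn +1
4πI² = N·(3j₀)²·(3jₘ)² = 6/85
I = +1·√(0.0705882/4π) = 0.07494820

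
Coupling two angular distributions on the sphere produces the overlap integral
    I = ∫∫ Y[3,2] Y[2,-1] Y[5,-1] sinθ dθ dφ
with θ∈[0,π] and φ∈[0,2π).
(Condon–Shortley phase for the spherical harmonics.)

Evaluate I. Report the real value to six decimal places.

-0.117387

m-sum 0 ✓  L=10 even ✓  1≤5≤5 ✓
Π(2lᵢ+1) = 7×5×11 = 385
triangle coeff Δ(3,2,5) = 1/2310
Σ_t [0,0]: t=0:+1/144 = 1/144
(3j)²=10/231 [(3 2 5; 0 0 0)], sign=-1
Σ_t [0,0]: t=0:+1/720 = 1/720
(3j)²=4/385 [(3 2 5; 2 -1 -1)], sign=+1
⇒ 4πI² = 40/231
I = (-1)√(40/231/(4π)) = -0.11738675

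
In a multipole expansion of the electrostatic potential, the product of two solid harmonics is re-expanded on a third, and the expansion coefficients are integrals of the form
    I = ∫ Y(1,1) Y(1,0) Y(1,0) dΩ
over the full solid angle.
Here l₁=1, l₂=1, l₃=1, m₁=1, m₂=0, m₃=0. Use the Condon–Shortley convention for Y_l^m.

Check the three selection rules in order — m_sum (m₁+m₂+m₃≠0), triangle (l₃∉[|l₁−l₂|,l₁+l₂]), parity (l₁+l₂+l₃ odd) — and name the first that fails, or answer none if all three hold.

m_sum

azimuthal sum: 1 + 0 + 0 = 1  ✗
0 ≤ 1 ≤ 2 (triangle on l)
L = 1 + 1 + 1 = 3 (odd)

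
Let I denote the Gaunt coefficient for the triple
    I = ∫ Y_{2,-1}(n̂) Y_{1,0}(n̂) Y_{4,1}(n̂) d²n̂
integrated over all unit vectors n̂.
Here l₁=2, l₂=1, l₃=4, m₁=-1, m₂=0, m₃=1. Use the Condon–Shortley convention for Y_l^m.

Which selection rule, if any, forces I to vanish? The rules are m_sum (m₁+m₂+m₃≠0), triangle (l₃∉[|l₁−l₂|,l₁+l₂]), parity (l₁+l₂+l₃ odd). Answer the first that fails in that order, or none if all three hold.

triangle

Σmᵢ = 0  ✓
l₃∈[|l₁−l₂|,l₁+l₂]=[1,3], have l₃=4  ✗
Σlᵢ = 7 ⇒ odd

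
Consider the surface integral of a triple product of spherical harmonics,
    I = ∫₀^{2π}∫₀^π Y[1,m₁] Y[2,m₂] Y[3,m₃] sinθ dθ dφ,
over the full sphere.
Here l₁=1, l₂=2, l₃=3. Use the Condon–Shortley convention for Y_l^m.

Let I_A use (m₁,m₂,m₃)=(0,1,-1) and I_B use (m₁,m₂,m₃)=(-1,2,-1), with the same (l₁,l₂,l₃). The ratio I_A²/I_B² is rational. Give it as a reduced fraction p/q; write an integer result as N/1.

8/1

l's match ⇒ only the (l;m) 3-j factors differ between A and B.
A: triangle coeff Δ(1,2,3) = 1/105; Σ_t [0,0]: t=0:+1/6 = 1/6; (3j)²=8/105 [(1 2 3; 0 1 -1)], sign=+1
B: triangle coeff Δ(1,2,3) = 1/105; Σ_t [0,0]: t=0:+1/48 = 1/48; (3j)²=1/105 [(1 2 3; -1 2 -1)], sign=+1
I_A²/I_B² = (8/105)/(1/105) = 8/1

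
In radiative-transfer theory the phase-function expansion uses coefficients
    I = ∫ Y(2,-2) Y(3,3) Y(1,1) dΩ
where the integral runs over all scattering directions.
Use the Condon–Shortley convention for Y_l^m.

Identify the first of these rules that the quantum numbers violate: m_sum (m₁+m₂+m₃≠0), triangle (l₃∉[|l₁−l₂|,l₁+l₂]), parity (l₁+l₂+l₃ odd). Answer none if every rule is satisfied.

m_sum

azimuthal sum: -2 + 3 + 1 = 2  ✗
1 ≤ 1 ≤ 5 (triangle on l)
L = 2 + 3 + 1 = 6 (even)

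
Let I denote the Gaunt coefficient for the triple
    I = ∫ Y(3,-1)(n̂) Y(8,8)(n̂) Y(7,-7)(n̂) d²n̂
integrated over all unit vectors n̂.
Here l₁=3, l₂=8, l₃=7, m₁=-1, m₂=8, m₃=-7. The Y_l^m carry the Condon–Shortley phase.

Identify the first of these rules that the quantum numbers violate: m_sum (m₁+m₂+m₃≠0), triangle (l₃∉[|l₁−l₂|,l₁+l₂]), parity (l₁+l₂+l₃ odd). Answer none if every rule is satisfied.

azimuthal sum: -1 + 8 − 7 = 0  ✓
5 ≤ 7 ≤ 11 (triangle on l)  ✓
L = 3 + 8 + 7 = 18 (even)  ✓

none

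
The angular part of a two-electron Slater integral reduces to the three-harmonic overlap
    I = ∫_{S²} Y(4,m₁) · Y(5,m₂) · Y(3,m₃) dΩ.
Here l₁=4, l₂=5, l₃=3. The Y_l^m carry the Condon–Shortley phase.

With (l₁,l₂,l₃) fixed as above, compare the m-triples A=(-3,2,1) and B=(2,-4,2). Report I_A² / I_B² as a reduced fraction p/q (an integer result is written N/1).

Shared (l₁,l₂,l₃)=(4,5,3): N and (l;000)² cancel in I_A²/I_B².
A: Δ = 6!·2!·4!/13! = 1/180180; Racah Σ t=5..6: t=5:−1/960 t=6:+1/4320 = -7/8640; ⇒ 3j(4 5 3; -3 2 1)² = 343/12870, sgn -1
B: Δ = 6!·2!·4!/13! = 1/180180; Racah Σ t=0..1: t=0:+1/8640 t=1:−1/2880 = -1/4320; ⇒ 3j(4 5 3; 2 -4 2)² = 8/429, sgn +1
I_A²/I_B² = (343/12870)/(8/429) = 343/240

343/240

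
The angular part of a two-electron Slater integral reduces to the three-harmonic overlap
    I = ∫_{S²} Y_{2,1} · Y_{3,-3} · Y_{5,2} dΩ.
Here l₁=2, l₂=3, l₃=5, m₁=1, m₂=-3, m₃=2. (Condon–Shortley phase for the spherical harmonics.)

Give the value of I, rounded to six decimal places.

Checks pass: Σm=0; 10 even; l₃=5∈[1,5].
(2·2+1)(2·3+1)(2·5+1) = 385
Δ: 0! 4! 6! / 11! → 1/2310
sum: t=0:+1/144 = 1/144
3j²(2 3 5; 0 0 0) = Δ·Π!·Σ² = 10/231  (sign -1)
sum: t=0:+1/4320 = 1/4320
3j²(2 3 5; 1 -3 2) = Δ·Π!·Σ² = 1/330  (sign -1)
combine: 4πI² = 385·10/231·1/330 = 5/99
take √, sign +1: I = 0.06339609

0.063396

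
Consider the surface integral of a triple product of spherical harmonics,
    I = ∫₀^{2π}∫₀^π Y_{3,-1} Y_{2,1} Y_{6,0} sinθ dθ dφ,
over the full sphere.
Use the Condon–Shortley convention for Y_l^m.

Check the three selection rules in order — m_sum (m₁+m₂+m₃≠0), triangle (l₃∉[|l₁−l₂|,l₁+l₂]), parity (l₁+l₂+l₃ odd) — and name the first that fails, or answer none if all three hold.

triangle

Σmᵢ = 0  ✓
l₃∈[|l₁−l₂|,l₁+l₂]=[1,5], have l₃=6  ✗
Σlᵢ = 11 ⇒ odd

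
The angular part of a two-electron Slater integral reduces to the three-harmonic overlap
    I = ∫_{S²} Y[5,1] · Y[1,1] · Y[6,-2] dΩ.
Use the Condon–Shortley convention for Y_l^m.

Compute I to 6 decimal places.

0.216205

Checks pass: Σm=0; 12 even; l₃=6∈[4,6].
(2·5+1)(2·1+1)(2·6+1) = 429
Δ: 0! 10! 2! / 13! → 1/858
sum: t=0:+1/14400 = 1/14400
3j²(5 1 6; 0 0 0) = Δ·Π!·Σ² = 6/143  (sign +1)
sum: t=0:+1/34560 = 1/34560
3j²(5 1 6; 1 1 -2) = Δ·Π!·Σ² = 14/429  (sign +1)
combine: 4πI² = 429·6/143·14/429 = 84/143
take √, sign +1: I = 0.21620548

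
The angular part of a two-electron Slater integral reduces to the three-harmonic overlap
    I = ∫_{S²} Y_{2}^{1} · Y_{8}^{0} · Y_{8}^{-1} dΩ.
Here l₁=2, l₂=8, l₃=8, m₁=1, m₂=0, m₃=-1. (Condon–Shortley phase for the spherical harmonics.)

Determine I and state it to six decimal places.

-0.023001

Checks pass: Σm=0; 18 even; l₃=8∈[6,10].
(2·2+1)(2·8+1)(2·8+1) = 1445
Δ: 2! 2! 14! / 19! → 1/348840
sum: t=0:+1/116121600 t=1:−1/25401600 t=2:+1/116121600 = -1/45158400
3j²(2 8 8; 0 0 0) = Δ·Π!·Σ² = 24/1615  (sign -1)
sum: t=0:+1/58060800 t=1:−1/50803200 = -1/406425600
3j²(2 8 8; 1 0 -1) = Δ·Π!·Σ² = 1/3230  (sign +1)
combine: 4πI² = 1445·24/1615·1/3230 = 12/1805
take √, sign -1: I = -0.02300102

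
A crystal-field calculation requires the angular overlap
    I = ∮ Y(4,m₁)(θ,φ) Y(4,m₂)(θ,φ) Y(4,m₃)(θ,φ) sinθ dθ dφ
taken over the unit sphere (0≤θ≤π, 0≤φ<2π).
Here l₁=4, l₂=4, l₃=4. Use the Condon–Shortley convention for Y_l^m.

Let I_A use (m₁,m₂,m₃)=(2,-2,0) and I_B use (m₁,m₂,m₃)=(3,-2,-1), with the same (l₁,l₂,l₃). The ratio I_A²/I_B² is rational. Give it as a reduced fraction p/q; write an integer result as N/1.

121/70

Shared (l₁,l₂,l₃)=(4,4,4): N and (l;000)² cancel in I_A²/I_B².
A: Δ = 4!·4!·4!/13! = 1/450450; Racah Σ t=0..2: t=0:+1/384 t=1:−1/216 t=2:+1/2304 = -11/6912; ⇒ 3j(4 4 4; 2 -2 0)² = 11/1638, sgn -1
B: Δ = 4!·4!·4!/13! = 1/450450; Racah Σ t=0..1: t=0:+1/576 t=1:−1/864 = 1/1728; ⇒ 3j(4 4 4; 3 -2 -1)² = 5/1287, sgn -1
I_A²/I_B² = (11/1638)/(5/1287) = 121/70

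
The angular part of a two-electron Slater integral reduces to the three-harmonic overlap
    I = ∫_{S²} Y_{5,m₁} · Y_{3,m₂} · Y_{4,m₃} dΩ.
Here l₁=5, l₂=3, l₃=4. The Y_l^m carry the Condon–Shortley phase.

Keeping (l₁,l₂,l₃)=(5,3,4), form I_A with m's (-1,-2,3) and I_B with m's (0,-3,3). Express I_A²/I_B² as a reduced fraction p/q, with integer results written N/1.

121/45

Shared (l₁,l₂,l₃)=(5,3,4): N and (l;000)² cancel in I_A²/I_B².
A: Δ = 4!·6!·2!/13! = 1/180180; Racah Σ t=0..1: t=0:+1/17280 t=1:−1/1440 = -11/17280; ⇒ 3j(5 3 4; -1 -2 3)² = 11/468, sgn +1
B: Δ = 4!·6!·2!/13! = 1/180180; Racah Σ t=0..0: t=0:+1/5760 = 1/5760; ⇒ 3j(5 3 4; 0 -3 3)² = 5/572, sgn -1
I_A²/I_B² = (11/468)/(5/572) = 121/45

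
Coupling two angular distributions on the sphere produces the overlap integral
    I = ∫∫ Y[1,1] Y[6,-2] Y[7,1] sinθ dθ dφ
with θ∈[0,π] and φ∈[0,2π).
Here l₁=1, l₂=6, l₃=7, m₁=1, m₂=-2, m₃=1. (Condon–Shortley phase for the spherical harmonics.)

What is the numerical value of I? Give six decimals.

Checks pass: Σm=0; 14 even; l₃=7∈[5,7].
(2·1+1)(2·6+1)(2·7+1) = 585
Δ: 0! 2! 12! / 15! → 1/1365
sum: t=0:+1/518400 = 1/518400
3j²(1 6 7; 0 0 0) = Δ·Π!·Σ² = 7/195  (sign -1)
sum: t=0:+1/1935360 = 1/1935360
3j²(1 6 7; 1 -2 1) = Δ·Π!·Σ² = 1/91  (sign +1)
combine: 4πI² = 585·7/195·1/91 = 3/13
take √, sign -1: I = -0.13551395

-0.135514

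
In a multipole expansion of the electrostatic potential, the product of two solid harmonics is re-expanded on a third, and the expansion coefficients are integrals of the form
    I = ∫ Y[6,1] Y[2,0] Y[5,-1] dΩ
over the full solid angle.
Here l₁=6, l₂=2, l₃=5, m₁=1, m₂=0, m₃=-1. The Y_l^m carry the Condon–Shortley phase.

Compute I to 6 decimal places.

0.000000

l₁+l₂+l₃=13 is odd: 3j(l;000)=0 ⇒ I=0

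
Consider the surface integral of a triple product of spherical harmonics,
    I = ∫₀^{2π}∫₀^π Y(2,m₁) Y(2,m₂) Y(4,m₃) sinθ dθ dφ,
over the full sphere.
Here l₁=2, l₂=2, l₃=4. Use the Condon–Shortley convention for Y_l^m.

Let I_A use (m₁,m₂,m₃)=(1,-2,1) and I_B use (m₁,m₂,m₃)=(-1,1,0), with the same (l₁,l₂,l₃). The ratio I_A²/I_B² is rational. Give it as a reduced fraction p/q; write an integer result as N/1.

5/16

l's match ⇒ only the (l;m) 3-j factors differ between A and B.
A: triangle coeff Δ(2,2,4) = 1/630; Σ_t [0,0]: t=0:+1/144 = 1/144; (3j)²=1/126 [(2 2 4; 1 -2 1)], sign=-1
B: triangle coeff Δ(2,2,4) = 1/630; Σ_t [0,0]: t=0:+1/36 = 1/36; (3j)²=8/315 [(2 2 4; -1 1 0)], sign=+1
I_A²/I_B² = (1/126)/(8/315) = 5/16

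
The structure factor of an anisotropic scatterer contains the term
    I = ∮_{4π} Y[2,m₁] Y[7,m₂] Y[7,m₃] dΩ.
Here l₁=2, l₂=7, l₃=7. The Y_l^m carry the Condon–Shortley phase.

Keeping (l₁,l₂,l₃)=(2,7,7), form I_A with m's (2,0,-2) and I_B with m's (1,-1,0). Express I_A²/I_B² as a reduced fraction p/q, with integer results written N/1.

54/1

Same 2,7,7: normalisation and zero-m 3j drop out of the ratio.
A: Δ: 2! 2! 12! / 17! → 1/185640; sum: t=0:+1/2419200 = 1/2419200; 3j²(2 7 7; 2 0 -2) = Δ·Π!·Σ² = 27/1105  (sign -1)
B: Δ: 2! 2! 12! / 17! → 1/185640; sum: t=0:+1/1036800 t=1:−1/1209600 = 1/7257600; 3j²(2 7 7; 1 -1 0) = Δ·Π!·Σ² = 1/2210  (sign -1)
I_A²/I_B² = (27/1105)/(1/2210) = 54/1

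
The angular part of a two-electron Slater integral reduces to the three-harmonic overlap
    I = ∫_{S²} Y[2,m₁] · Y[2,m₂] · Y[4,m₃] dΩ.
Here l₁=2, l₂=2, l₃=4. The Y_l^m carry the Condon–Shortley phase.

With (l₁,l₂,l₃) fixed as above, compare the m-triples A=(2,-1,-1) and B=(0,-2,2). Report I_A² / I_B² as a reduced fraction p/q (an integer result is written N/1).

Same 2,2,4: normalisation and zero-m 3j drop out of the ratio.
A: Δ: 0! 4! 4! / 9! → 1/630; sum: t=0:+1/144 = 1/144; 3j²(2 2 4; 2 -1 -1) = Δ·Π!·Σ² = 1/126  (sign -1)
B: Δ: 0! 4! 4! / 9! → 1/630; sum: t=0:+1/96 = 1/96; 3j²(2 2 4; 0 -2 2) = Δ·Π!·Σ² = 1/42  (sign +1)
I_A²/I_B² = (1/126)/(1/42) = 1/3

1/3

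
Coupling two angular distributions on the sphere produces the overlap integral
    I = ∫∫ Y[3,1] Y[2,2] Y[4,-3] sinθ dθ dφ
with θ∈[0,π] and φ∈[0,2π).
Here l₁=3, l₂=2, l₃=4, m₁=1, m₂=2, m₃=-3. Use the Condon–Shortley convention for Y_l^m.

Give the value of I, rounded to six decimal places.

l₁+l₂+l₃=9 is odd: 3j(l;000)=0 ⇒ I=0

0.000000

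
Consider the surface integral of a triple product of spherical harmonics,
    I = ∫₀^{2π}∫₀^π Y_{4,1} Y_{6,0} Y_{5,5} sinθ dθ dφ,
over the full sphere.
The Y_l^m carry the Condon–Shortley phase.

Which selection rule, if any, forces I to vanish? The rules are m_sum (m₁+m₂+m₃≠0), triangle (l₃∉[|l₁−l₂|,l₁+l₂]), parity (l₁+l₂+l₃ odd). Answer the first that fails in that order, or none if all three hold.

m_sum

Σmᵢ = 6  ✗
l₃∈[|l₁−l₂|,l₁+l₂]=[2,10], have l₃=5
Σlᵢ = 15 ⇒ odd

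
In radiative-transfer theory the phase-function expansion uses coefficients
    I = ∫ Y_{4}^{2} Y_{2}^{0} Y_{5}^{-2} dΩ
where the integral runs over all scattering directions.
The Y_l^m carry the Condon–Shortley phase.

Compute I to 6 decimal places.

Σlᵢ=11 odd — θ-integrand is odd under cosθ→−cosθ; I=0

0.000000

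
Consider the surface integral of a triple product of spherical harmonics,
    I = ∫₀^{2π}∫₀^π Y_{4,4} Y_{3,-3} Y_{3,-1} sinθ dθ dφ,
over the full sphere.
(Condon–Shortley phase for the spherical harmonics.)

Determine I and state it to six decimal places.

-0.166198

Checks pass: Σm=0; 10 even; l₃=3∈[1,7].
(2·4+1)(2·3+1)(2·3+1) = 441
Δ: 4! 4! 2! / 11! → 1/34650
sum: t=1:−1/72 t=2:+1/16 t=3:−1/72 = 5/144
3j²(4 3 3; 0 0 0) = Δ·Π!·Σ² = 2/77  (sign -1)
sum: t=0:+1/1152 = 1/1152
3j²(4 3 3; 4 -3 -1) = Δ·Π!·Σ² = 1/33  (sign +1)
combine: 4πI² = 441·2/77·1/33 = 42/121
take √, sign -1: I = -0.16619847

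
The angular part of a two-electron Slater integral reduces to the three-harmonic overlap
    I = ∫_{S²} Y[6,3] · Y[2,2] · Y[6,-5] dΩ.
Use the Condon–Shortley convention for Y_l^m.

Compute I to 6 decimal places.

0.120286

Checks pass: Σm=0; 14 even; l₃=6∈[4,8].
(2·6+1)(2·2+1)(2·6+1) = 845
Δ: 2! 10! 2! / 15! → 1/90090
sum: t=0:+1/69120 t=1:−1/14400 t=2:+1/69120 = -7/172800
3j²(6 2 6; 0 0 0) = Δ·Π!·Σ² = 14/715  (sign -1)
sum: t=2:+1/1451520 = 1/1451520
3j²(6 2 6; 3 2 -5) = Δ·Π!·Σ² = 1/91  (sign -1)
combine: 4πI² = 845·14/715·1/91 = 2/11
take √, sign +1: I = 0.12028562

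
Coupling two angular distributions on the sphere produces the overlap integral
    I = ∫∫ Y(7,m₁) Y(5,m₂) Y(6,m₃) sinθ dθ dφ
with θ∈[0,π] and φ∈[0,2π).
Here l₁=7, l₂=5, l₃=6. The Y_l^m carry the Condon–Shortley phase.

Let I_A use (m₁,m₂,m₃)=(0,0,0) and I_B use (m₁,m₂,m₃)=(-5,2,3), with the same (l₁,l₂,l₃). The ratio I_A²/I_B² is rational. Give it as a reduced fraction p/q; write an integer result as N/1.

Shared (l₁,l₂,l₃)=(7,5,6): N and (l;000)² cancel in I_A²/I_B².
A: Δ = 6!·8!·4!/19! = 1/174594420; Racah Σ t=1..5: t=1:−1/4147200 t=2:+1/207360 t=3:−1/82944 t=4:+1/207360 t=5:−1/4147200 = -1/345600; ⇒ 3j(7 5 6; 0 0 0)² = 420/46189, sgn -1
B: Δ = 6!·8!·4!/19! = 1/174594420; Racah Σ t=4..6: t=4:+1/11612160 t=5:−1/2419200 t=6:+1/6220800 = -29/174182400; ⇒ 3j(7 5 6; -5 2 3)² = 841/83980, sgn +1
I_A²/I_B² = (420/46189)/(841/83980) = 8400/9251

8400/9251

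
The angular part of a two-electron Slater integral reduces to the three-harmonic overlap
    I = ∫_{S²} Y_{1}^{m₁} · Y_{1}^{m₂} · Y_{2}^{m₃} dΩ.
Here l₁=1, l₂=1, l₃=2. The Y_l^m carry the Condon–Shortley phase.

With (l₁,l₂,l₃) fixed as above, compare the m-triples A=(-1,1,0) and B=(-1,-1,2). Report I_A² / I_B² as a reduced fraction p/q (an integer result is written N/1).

1/6

l's match ⇒ only the (l;m) 3-j factors differ between A and B.
A: triangle coeff Δ(1,1,2) = 1/30; Σ_t [0,0]: t=0:+1/4 = 1/4; (3j)²=1/30 [(1 1 2; -1 1 0)], sign=+1
B: triangle coeff Δ(1,1,2) = 1/30; Σ_t [0,0]: t=0:+1/4 = 1/4; (3j)²=1/5 [(1 1 2; -1 -1 2)], sign=+1
I_A²/I_B² = (1/30)/(1/5) = 1/6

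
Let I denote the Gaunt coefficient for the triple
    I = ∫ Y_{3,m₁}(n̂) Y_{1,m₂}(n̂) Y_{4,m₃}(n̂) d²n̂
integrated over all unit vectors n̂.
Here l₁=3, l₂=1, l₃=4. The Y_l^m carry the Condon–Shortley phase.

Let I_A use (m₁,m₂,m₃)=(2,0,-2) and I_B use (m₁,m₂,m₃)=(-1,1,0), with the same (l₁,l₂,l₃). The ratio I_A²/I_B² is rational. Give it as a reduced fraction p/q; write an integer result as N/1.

2/1

l's match ⇒ only the (l;m) 3-j factors differ between A and B.
A: triangle coeff Δ(3,1,4) = 1/252; Σ_t [0,0]: t=0:+1/120 = 1/120; (3j)²=1/21 [(3 1 4; 2 0 -2)], sign=+1
B: triangle coeff Δ(3,1,4) = 1/252; Σ_t [0,0]: t=0:+1/96 = 1/96; (3j)²=1/42 [(3 1 4; -1 1 0)], sign=+1
I_A²/I_B² = (1/21)/(1/42) = 2/1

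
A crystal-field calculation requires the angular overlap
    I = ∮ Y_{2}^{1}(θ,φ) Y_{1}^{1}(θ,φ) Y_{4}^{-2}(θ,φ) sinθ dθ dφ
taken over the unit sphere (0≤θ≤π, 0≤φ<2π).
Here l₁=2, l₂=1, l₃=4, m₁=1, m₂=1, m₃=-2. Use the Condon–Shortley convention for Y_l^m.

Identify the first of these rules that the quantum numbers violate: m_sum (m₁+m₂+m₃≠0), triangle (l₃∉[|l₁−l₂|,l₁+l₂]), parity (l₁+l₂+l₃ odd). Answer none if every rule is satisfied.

Σmᵢ = 0  ✓
l₃∈[|l₁−l₂|,l₁+l₂]=[1,3], have l₃=4  ✗
Σlᵢ = 7 ⇒ odd

triangle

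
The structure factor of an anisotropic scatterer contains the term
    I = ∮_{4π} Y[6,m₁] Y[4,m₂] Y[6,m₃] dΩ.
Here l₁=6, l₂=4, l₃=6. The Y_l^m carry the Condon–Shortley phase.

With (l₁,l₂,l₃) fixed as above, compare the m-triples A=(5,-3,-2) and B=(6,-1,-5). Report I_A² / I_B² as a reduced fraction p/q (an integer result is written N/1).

343/495

l's match ⇒ only the (l;m) 3-j factors differ between A and B.
A: triangle coeff Δ(6,4,6) = 1/15315300; Σ_t [0,1]: t=0:+1/725760 t=1:−1/5806080 = 1/829440; (3j)²=49/2652 [(6 4 6; 5 -3 -2)], sign=+1
B: triangle coeff Δ(6,4,6) = 1/15315300; Σ_t [0,0]: t=0:+1/5806080 = 1/5806080; (3j)²=165/6188 [(6 4 6; 6 -1 -5)], sign=-1
I_A²/I_B² = (49/2652)/(165/6188) = 343/495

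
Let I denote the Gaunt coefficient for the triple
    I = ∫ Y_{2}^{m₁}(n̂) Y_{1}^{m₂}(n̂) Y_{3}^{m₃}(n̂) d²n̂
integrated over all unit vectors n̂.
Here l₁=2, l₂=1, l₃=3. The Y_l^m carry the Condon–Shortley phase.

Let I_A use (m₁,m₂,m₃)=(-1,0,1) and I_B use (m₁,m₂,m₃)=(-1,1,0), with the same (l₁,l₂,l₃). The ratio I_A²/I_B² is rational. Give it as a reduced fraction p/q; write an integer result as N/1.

Shared (l₁,l₂,l₃)=(2,1,3): N and (l;000)² cancel in I_A²/I_B².
A: Δ = 0!·4!·2!/7! = 1/105; Racah Σ t=0..0: t=0:+1/6 = 1/6; ⇒ 3j(2 1 3; -1 0 1)² = 8/105, sgn +1
B: Δ = 0!·4!·2!/7! = 1/105; Racah Σ t=0..0: t=0:+1/12 = 1/12; ⇒ 3j(2 1 3; -1 1 0)² = 1/35, sgn -1
I_A²/I_B² = (8/105)/(1/35) = 8/3

8/3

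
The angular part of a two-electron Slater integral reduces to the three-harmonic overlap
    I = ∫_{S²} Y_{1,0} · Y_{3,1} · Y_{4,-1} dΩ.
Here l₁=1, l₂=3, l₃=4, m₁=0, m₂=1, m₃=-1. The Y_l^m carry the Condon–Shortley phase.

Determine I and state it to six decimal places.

-0.238414

m-sum 0 ✓  L=8 even ✓  2≤4≤4 ✓
Π(2lᵢ+1) = 3×7×9 = 189
triangle coeff Δ(1,3,4) = 1/252
Σ_t [0,0]: t=0:+1/36 = 1/36
(3j)²=4/63 [(1 3 4; 0 0 0)], sign=+1
Σ_t [0,0]: t=0:+1/48 = 1/48
(3j)²=5/84 [(1 3 4; 0 1 -1)], sign=-1
⇒ 4πI² = 5/7
I = (-1)√(5/7/(4π)) = -0.23841361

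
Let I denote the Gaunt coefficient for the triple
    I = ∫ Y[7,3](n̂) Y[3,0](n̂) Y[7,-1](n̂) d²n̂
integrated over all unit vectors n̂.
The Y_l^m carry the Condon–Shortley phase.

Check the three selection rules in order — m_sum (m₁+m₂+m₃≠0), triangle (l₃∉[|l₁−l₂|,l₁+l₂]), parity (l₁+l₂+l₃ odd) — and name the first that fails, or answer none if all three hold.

m₁+m₂+m₃ = 3 + 0 − 1 = 2  ✗
triangle: |7−3|=4 ≤ l₃=7 ≤ 7+3=10
parity: l₁+l₂+l₃ = 17 is odd

m_sum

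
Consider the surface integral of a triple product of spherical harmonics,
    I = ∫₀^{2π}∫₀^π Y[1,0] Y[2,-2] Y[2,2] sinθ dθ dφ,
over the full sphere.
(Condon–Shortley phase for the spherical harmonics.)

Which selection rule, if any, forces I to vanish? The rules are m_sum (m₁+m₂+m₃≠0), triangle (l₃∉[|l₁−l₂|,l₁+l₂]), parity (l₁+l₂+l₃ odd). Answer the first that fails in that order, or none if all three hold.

Σmᵢ = 0  ✓
l₃∈[|l₁−l₂|,l₁+l₂]=[1,3], have l₃=2  ✓
Σlᵢ = 5 ⇒ odd  ✗

parity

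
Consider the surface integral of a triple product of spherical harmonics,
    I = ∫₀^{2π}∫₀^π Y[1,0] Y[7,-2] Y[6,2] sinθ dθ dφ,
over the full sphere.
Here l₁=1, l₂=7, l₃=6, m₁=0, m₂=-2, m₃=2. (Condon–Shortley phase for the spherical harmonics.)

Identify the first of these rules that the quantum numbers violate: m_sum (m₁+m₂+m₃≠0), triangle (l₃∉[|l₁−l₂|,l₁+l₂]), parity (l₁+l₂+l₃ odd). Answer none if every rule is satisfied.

Σmᵢ = 0  ✓
l₃∈[|l₁−l₂|,l₁+l₂]=[6,8], have l₃=6  ✓
Σlᵢ = 14 ⇒ even  ✓

none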